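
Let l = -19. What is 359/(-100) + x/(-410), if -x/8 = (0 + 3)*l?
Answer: -19279/4100 ≈ -4.7022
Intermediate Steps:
x = 456 (x = -8*(0 + 3)*(-19) = -24*(-19) = -8*(-57) = 456)
359/(-100) + x/(-410) = 359/(-100) + 456/(-410) = 359*(-1/100) + 456*(-1/410) = -359/100 - 228/205 = -19279/4100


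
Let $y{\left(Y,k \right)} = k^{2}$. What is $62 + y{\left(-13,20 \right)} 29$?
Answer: $11662$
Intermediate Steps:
$62 + y{\left(-13,20 \right)} 29 = 62 + 20^{2} \cdot 29 = 62 + 400 \cdot 29 = 62 + 11600 = 11662$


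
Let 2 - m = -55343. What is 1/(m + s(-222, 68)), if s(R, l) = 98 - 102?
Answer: 1/55341 ≈ 1.8070e-5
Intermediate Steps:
s(R, l) = -4
m = 55345 (m = 2 - 1*(-55343) = 2 + 55343 = 55345)
1/(m + s(-222, 68)) = 1/(55345 - 4) = 1/55341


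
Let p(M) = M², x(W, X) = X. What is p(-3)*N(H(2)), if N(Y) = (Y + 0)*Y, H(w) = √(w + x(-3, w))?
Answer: 36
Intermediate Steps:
H(w) = √2*√w (H(w) = √(w + w) = √(2*w) = √2*√w)
N(Y) = Y² (N(Y) = Y*Y = Y²)
p(-3)*N(H(2)) = (-3)²*(√2*√2)² = 9*2² = 9*4 = 36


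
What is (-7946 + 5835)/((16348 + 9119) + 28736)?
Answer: -2111/54203 ≈ -0.038946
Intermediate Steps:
(-7946 + 5835)/((16348 + 9119) + 28736) = -2111/(25467 + 28736) = -2111/54203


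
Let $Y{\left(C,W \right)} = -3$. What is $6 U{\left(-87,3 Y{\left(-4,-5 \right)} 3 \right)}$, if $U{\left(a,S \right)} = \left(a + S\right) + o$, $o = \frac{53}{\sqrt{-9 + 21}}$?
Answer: $-684 + 53 \sqrt{3} \approx -592.2$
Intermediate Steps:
$o = \frac{53 \sqrt{3}}{6}$ ($o = \frac{53}{\sqrt{12}} = \frac{53}{2 \sqrt{3}} = 53 \frac{\sqrt{3}}{6} = \frac{53 \sqrt{3}}{6} \approx 15.3$)
$U{\left(a,S \right)} = S + a + \frac{53 \sqrt{3}}{6}$ ($U{\left(a,S \right)} = \left(a + S\right) + \frac{53 \sqrt{3}}{6} = \left(S + a\right) + \frac{53 \sqrt{3}}{6} = S + a + \frac{53 \sqrt{3}}{6}$)
$6 U{\left(-87,3 Y{\left(-4,-5 \right)} 3 \right)} = 6 \left(3 \left(-3\right) 3 - 87 + \frac{53 \sqrt{3}}{6}\right) = 6 \left(\left(-9\right) 3 - 87 + \frac{53 \sqrt{3}}{6}\right) = 6 \left(-27 - 87 + \frac{53 \sqrt{3}}{6}\right) = 6 \left(-114 + \frac{53 \sqrt{3}}{6}\right) = -684 + 53 \sqrt{3}$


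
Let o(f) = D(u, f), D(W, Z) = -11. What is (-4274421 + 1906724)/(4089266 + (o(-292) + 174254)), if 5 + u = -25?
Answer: -2367697/4263509 ≈ -0.55534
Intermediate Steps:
u = -30 (u = -5 - 25 = -30)
o(f) = -11
(-4274421 + 1906724)/(4089266 + (o(-292) + 174254)) = (-4274421 + 1906724)/(4089266 + (-11 + 174254)) = -2367697/(4089266 + 174243) = -2367697/4263509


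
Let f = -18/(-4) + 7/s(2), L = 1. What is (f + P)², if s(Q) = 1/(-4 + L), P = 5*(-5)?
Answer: 6889/4 ≈ 1722.3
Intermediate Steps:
P = -25
s(Q) = -⅓ (s(Q) = 1/(-4 + 1) = 1/(-3) = -⅓)
f = -33/2 (f = -18/(-4) + 7/(-⅓) = -18*(-¼) + 7*(-3) = 9/2 - 21 = -33/2 ≈ -16.500)
(f + P)² = (-33/2 - 25)² = (-83/2)² = 6889/4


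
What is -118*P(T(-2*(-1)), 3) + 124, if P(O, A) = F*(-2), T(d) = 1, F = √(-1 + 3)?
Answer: 124 + 236*√2 ≈ 457.75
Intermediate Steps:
F = √2 ≈ 1.4142
P(O, A) = -2*√2 (P(O, A) = √2*(-2) = -2*√2)
-118*P(T(-2*(-1)), 3) + 124 = -(-236)*√2 + 124 = 236*√2 + 124 = 124 + 236*√2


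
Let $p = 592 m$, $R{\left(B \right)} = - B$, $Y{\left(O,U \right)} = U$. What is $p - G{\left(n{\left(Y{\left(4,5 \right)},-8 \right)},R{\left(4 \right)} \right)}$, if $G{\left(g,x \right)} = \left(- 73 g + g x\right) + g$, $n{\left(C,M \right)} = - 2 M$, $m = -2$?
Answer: $32$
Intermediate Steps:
$G{\left(g,x \right)} = - 72 g + g x$
$p = -1184$ ($p = 592 \left(-2\right) = -1184$)
$p - G{\left(n{\left(Y{\left(4,5 \right)},-8 \right)},R{\left(4 \right)} \right)} = -1184 - \left(-2\right) \left(-8\right) \left(-72 - 4\right) = -1184 - 16 \left(-72 - 4\right) = -1184 - 16 \left(-76\right) = -1184 - -1216 = -1184 + 1216 = 32$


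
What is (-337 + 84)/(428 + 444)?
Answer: -253/872 ≈ -0.29014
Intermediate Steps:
(-337 + 84)/(428 + 444) = -253/872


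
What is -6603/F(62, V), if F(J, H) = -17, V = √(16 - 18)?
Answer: 6603/17 ≈ 388.41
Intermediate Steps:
V = I*√2 (V = √(-2) = I*√2 ≈ 1.4142*I)
-6603/F(62, V) = -6603/(-17) = -6603*(-1/17) = 6603/17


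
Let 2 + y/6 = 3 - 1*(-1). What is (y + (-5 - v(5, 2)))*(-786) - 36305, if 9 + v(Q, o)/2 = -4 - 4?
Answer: -68531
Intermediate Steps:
v(Q, o) = -34 (v(Q, o) = -18 + 2*(-4 - 4) = -18 + 2*(-8) = -18 - 16 = -34)
y = 12 (y = -12 + 6*(3 - 1*(-1)) = -12 + 6*(3 + 1) = -12 + 6*4 = -12 + 24 = 12)
(y + (-5 - v(5, 2)))*(-786) - 36305 = (12 + (-5 - 1*(-34)))*(-786) - 36305 = (12 + (-5 + 34))*(-786) - 36305 = (12 + 29)*(-786) - 36305 = 41*(-786) - 36305 = -32226 - 36305 = -68531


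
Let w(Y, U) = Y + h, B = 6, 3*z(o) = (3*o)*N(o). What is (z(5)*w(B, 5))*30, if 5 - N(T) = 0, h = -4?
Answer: 1500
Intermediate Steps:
N(T) = 5 (N(T) = 5 - 1*0 = 5 + 0 = 5)
z(o) = 5*o (z(o) = ((3*o)*5)/3 = (15*o)/3 = 5*o)
w(Y, U) = -4 + Y (w(Y, U) = Y - 4 = -4 + Y)
(z(5)*w(B, 5))*30 = ((5*5)*(-4 + 6))*30 = (25*2)*30 = 50*30 = 1500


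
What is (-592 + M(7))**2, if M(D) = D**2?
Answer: 294849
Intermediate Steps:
(-592 + M(7))**2 = (-592 + 7**2)**2 = (-592 + 49)**2 = (-543)**2 = 294849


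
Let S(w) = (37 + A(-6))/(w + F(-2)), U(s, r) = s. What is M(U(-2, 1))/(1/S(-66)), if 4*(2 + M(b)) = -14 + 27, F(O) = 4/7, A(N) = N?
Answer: -1085/1832 ≈ -0.59225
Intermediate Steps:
F(O) = 4/7 (F(O) = 4*(⅐) = 4/7)
M(b) = 5/4 (M(b) = -2 + (-14 + 27)/4 = -2 + (¼)*13 = -2 + 13/4 = 5/4)
S(w) = 31/(4/7 + w) (S(w) = (37 - 6)/(w + 4/7) = 31/(4/7 + w))
M(U(-2, 1))/(1/S(-66)) = 5/(4*(1/(217/(4 + 7*(-66))))) = 5/(4*(1/(217/(4 - 462)))) = 5/(4*(1/(217/(-458)))) = 5/(4*(1/(217*(-1/458)))) = 5/(4*(1/(-217/458))) = 5/(4*(-458/217)) = (5/4)*(-217/458) = -1085/1832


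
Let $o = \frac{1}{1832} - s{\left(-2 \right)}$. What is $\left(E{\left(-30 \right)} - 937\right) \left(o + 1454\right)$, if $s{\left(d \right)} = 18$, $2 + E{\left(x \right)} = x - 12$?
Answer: $- \frac{2580768693}{1832} \approx -1.4087 \cdot 10^{6}$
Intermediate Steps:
$E{\left(x \right)} = -14 + x$ ($E{\left(x \right)} = -2 + \left(x - 12\right) = -2 + \left(-12 + x\right) = -14 + x$)
$o = - \frac{32975}{1832}$ ($o = \frac{1}{1832} - 18 = - \frac{32975}{1832} \approx -17.999$)
$\left(E{\left(-30 \right)} - 937\right) \left(o + 1454\right) = \left(\left(-14 - 30\right) - 937\right) \left(- \frac{32975}{1832} + 1454\right) = \left(-44 - 937\right) \frac{2630753}{1832} = \left(-981\right) \frac{2630753}{1832} = - \frac{2580768693}{1832}$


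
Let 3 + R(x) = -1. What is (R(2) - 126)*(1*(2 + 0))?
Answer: -260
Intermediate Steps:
R(x) = -4 (R(x) = -3 - 1 = -4)
(R(2) - 126)*(1*(2 + 0)) = (-4 - 126)*(1*(2 + 0)) = -130*2 = -260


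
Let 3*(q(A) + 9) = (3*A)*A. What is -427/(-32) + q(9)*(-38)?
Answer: -87125/32 ≈ -2722.7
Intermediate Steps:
q(A) = -9 + A**2 (q(A) = -9 + ((3*A)*A)/3 = -9 + (3*A**2)/3 = -9 + A**2)
-427/(-32) + q(9)*(-38) = -427/(-32) + (-9 + 9**2)*(-38) = -427*(-1/32) + (-9 + 81)*(-38) = 427/32 + 72*(-38) = 427/32 - 2736 = -87125/32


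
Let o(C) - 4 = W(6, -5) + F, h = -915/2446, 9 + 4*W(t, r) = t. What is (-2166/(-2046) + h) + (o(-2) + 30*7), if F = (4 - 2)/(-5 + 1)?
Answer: 356045575/1668172 ≈ 213.43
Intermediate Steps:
W(t, r) = -9/4 + t/4
h = -915/2446 (h = -915*1/2446 = -915/2446 ≈ -0.37408)
F = -½ (F = 2/(-4) = 2*(-¼) = -½ ≈ -0.50000)
o(C) = 11/4 (o(C) = 4 + ((-9/4 + (¼)*6) - ½) = 4 + ((-9/4 + 3/2) - ½) = 4 + (-¾ - ½) = 4 - 5/4 = 11/4)
(-2166/(-2046) + h) + (o(-2) + 30*7) = (-2166/(-2046) - 915/2446) + (11/4 + 30*7) = (-2166*(-1/2046) - 915/2446) + (11/4 + 210) = (361/341 - 915/2446) + 851/4 = 570991/834086 + 851/4 = 356045575/1668172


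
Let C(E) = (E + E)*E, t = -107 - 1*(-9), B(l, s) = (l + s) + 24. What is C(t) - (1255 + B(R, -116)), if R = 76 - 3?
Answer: 17972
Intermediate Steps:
R = 73
B(l, s) = 24 + l + s
t = -98 (t = -107 + 9 = -98)
C(E) = 2*E**2 (C(E) = (2*E)*E = 2*E**2)
C(t) - (1255 + B(R, -116)) = 2*(-98)**2 - (1255 + (24 + 73 - 116)) = 2*9604 - (1255 - 19) = 19208 - 1*1236 = 19208 - 1236 = 17972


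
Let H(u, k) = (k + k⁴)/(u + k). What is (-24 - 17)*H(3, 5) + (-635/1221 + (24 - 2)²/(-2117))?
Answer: -33391169191/10339428 ≈ -3229.5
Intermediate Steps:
H(u, k) = (k + k⁴)/(k + u)
(-24 - 17)*H(3, 5) + (-635/1221 + (24 - 2)²/(-2117)) = (-24 - 17)*((5 + 5⁴)/(5 + 3)) + (-635/1221 + (24 - 2)²/(-2117)) = -41*(5 + 625)/8 + (-635*1/1221 + 22²*(-1/2117)) = -41*630/8 + (-635/1221 + 484*(-1/2117)) = -41*315/4 + (-635/1221 - 484/2117) = -12915/4 - 1935259/2584857 = -33391169191/10339428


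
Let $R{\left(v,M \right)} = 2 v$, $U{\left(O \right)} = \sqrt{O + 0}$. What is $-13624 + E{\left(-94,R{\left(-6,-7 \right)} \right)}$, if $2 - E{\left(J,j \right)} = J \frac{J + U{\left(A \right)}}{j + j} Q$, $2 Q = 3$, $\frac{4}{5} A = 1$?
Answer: $- \frac{52279}{4} - \frac{47 \sqrt{5}}{16} \approx -13076.0$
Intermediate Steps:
$A = \frac{5}{4}$ ($A = \frac{5}{4} \cdot 1 = \frac{5}{4} \approx 1.25$)
$U{\left(O \right)} = \sqrt{O}$
$Q = \frac{3}{2}$ ($Q = \frac{1}{2} \cdot 3 = \frac{3}{2} \approx 1.5$)
$E{\left(J,j \right)} = 2 - \frac{3 J \left(J + \frac{\sqrt{5}}{2}\right)}{4 j}$ ($E{\left(J,j \right)} = 2 - J \frac{J + \sqrt{\frac{5}{4}}}{j + j} \frac{3}{2} = 2 - J \frac{J + \frac{\sqrt{5}}{2}}{2 j} \frac{3}{2} = 2 - \frac{J \left(J + \frac{\sqrt{5}}{2}\right)}{2 j} \frac{3}{2} = 2 - \frac{3 J \left(J + \frac{\sqrt{5}}{2}\right)}{4 j}$)
$-13624 + E{\left(-94,R{\left(-6,-7 \right)} \right)} = -13624 + \frac{- 6 \left(-94\right)^{2} + 16 \cdot 2 \left(-6\right) - - 282 \sqrt{5}}{8 \cdot 2 \left(-6\right)} = -13624 + \frac{\left(-6\right) 8836 + 16 \left(-12\right) + 282 \sqrt{5}}{8 \left(-12\right)} = -13624 + \frac{1}{8} \left(- \frac{1}{12}\right) \left(-53016 - 192 + 282 \sqrt{5}\right) = -13624 + \frac{1}{8} \left(- \frac{1}{12}\right) \left(-53208 + 282 \sqrt{5}\right) = -13624 + \left(\frac{2217}{4} - \frac{47 \sqrt{5}}{16}\right) = - \frac{52279}{4} - \frac{47 \sqrt{5}}{16}$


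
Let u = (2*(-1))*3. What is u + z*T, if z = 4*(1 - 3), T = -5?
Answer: 34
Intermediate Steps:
u = -6 (u = -2*3 = -6)
z = -8 (z = 4*(-2) = -8)
u + z*T = -6 - 8*(-5) = -6 + 40 = 34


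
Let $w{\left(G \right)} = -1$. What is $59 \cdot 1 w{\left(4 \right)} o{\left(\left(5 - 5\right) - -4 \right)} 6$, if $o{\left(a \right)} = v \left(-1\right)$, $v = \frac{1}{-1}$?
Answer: $-354$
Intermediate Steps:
$v = -1$
$o{\left(a \right)} = 1$ ($o{\left(a \right)} = \left(-1\right) \left(-1\right) = 1$)
$59 \cdot 1 w{\left(4 \right)} o{\left(\left(5 - 5\right) - -4 \right)} 6 = 59 \cdot 1 \left(-1\right) 1 \cdot 6 = 59 \left(\left(-1\right) 1\right) 6 = 59 \left(-1\right) 6 = \left(-59\right) 6 = -354$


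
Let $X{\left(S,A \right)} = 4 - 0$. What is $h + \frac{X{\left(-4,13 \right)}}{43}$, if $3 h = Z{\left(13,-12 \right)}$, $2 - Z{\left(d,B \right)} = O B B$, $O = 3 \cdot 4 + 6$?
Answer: $- \frac{111358}{129} \approx -863.24$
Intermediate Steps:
$O = 18$ ($O = 12 + 6 = 18$)
$Z{\left(d,B \right)} = 2 - 18 B^{2}$ ($Z{\left(d,B \right)} = 2 - 18 B B = 2 - 18 B^{2}$)
$h = - \frac{2590}{3}$ ($h = \frac{2 - 18 \left(-12\right)^{2}}{3} = \frac{2 - 2592}{3} = \frac{1}{3} \left(-2590\right) = - \frac{2590}{3} \approx -863.33$)
$X{\left(S,A \right)} = 4$ ($X{\left(S,A \right)} = 4 + 0 = 4$)
$h + \frac{X{\left(-4,13 \right)}}{43} = - \frac{2590}{3} + \frac{4}{43} = - \frac{111358}{129}$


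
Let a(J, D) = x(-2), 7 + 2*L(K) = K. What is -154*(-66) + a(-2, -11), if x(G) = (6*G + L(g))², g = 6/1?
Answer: 41281/4 ≈ 10320.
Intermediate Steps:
g = 6 (g = 6*1 = 6)
L(K) = -7/2 + K/2
x(G) = (-½ + 6*G)² (x(G) = (6*G + (-7/2 + (½)*6))² = (6*G + (-7/2 + 3))² = (6*G - ½)² = (-½ + 6*G)²)
a(J, D) = 625/4 (a(J, D) = (-1 + 12*(-2))²/4 = (-1 - 24)²/4 = (¼)*(-25)² = (¼)*625 = 625/4)
-154*(-66) + a(-2, -11) = -154*(-66) + 625/4 = 10164 + 625/4 = 41281/4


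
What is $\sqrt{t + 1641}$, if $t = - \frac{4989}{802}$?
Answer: $\frac{21 \sqrt{2384346}}{802} \approx 40.432$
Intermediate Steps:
$t = - \frac{4989}{802}$ ($t = \left(-4989\right) \frac{1}{802} = - \frac{4989}{802} \approx -6.2207$)
$\sqrt{t + 1641} = \sqrt{- \frac{4989}{802} + 1641} = \sqrt{\frac{1311093}{802}} = \frac{21 \sqrt{2384346}}{802}$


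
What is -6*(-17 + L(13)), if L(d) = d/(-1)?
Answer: 180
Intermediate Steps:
L(d) = -d (L(d) = d*(-1) = -d)
-6*(-17 + L(13)) = -6*(-17 - 1*13) = -6*(-17 - 13) = -6*(-30) = 180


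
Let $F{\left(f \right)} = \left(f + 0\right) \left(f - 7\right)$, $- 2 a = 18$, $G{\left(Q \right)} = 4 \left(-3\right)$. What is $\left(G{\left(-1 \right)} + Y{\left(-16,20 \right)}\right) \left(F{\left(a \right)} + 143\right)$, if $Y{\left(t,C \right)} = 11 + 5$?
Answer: $1148$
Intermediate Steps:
$G{\left(Q \right)} = -12$
$Y{\left(t,C \right)} = 16$
$a = -9$ ($a = \left(- \frac{1}{2}\right) 18 = -9$)
$F{\left(f \right)} = f \left(-7 + f\right)$
$\left(G{\left(-1 \right)} + Y{\left(-16,20 \right)}\right) \left(F{\left(a \right)} + 143\right) = \left(-12 + 16\right) \left(- 9 \left(-7 - 9\right) + 143\right) = 4 \left(\left(-9\right) \left(-16\right) + 143\right) = 4 \left(144 + 143\right) = 4 \cdot 287 = 1148$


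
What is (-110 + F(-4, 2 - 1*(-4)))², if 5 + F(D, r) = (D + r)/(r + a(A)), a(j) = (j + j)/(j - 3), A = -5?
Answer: 11068929/841 ≈ 13162.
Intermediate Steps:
a(j) = 2*j/(-3 + j) (a(j) = (2*j)/(-3 + j) = 2*j/(-3 + j))
F(D, r) = -5 + (D + r)/(5/4 + r) (F(D, r) = -5 + (D + r)/(r + 2*(-5)/(-3 - 5)) = -5 + (D + r)/(r + 2*(-5)/(-8)) = -5 + (D + r)/(r + 2*(-5)*(-⅛)) = -5 + (D + r)/(r + 5/4) = -5 + (D + r)/(5/4 + r))
(-110 + F(-4, 2 - 1*(-4)))² = (-110 + (-25 - 16*(2 - 1*(-4)) + 4*(-4))/(5 + 4*(2 - 1*(-4))))² = (-110 + (-25 - 16*(2 + 4) - 16)/(5 + 4*(2 + 4)))² = (-110 + (-25 - 16*6 - 16)/(5 + 4*6))² = (-110 + (-25 - 96 - 16)/(5 + 24))² = (-110 - 137/29)² = (-3327/29)² = 11068929/841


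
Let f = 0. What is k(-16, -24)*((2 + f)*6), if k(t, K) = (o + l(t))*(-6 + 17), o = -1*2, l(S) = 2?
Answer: 0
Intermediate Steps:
o = -2
k(t, K) = 0 (k(t, K) = (-2 + 2)*(-6 + 17) = 0*11 = 0)
k(-16, -24)*((2 + f)*6) = 0*((2 + 0)*6) = 0*(2*6) = 0*12 = 0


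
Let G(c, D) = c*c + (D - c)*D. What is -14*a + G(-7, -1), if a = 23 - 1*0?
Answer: -279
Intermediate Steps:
G(c, D) = c² + D*(D - c)
a = 23 (a = 23 + 0 = 23)
-14*a + G(-7, -1) = -14*23 + ((-1)² + (-7)² - 1*(-1)*(-7)) = -322 + (1 + 49 - 7) = -322 + 43 = -279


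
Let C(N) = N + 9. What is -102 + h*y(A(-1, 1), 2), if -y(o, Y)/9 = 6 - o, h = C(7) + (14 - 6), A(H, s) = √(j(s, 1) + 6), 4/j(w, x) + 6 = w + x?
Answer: -1398 + 216*√5 ≈ -915.01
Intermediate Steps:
j(w, x) = 4/(-6 + w + x) (j(w, x) = 4/(-6 + (w + x)) = 4/(-6 + w + x))
C(N) = 9 + N
A(H, s) = √(6 + 4/(-5 + s)) (A(H, s) = √(4/(-6 + s + 1) + 6) = √(4/(-5 + s) + 6) = √(6 + 4/(-5 + s)))
h = 24 (h = (9 + 7) + (14 - 6) = 16 + 8 = 24)
y(o, Y) = -54 + 9*o (y(o, Y) = -9*(6 - o) = -54 + 9*o)
-102 + h*y(A(-1, 1), 2) = -102 + 24*(-54 + 9*(√2*√((-13 + 3*1)/(-5 + 1)))) = -102 + 24*(-54 + 9*(√2*√((-13 + 3)/(-4)))) = -102 + 24*(-54 + 9*(√2*√(-¼*(-10)))) = -102 + 24*(-54 + 9*(√2*√(5/2))) = -102 + 24*(-54 + 9*(√2*(√10/2))) = -102 + 24*(-54 + 9*√5) = -102 + (-1296 + 216*√5) = -1398 + 216*√5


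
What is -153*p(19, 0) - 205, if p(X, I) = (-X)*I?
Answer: -205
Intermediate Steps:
p(X, I) = -I*X
-153*p(19, 0) - 205 = -(-153)*0*19 - 205 = -153*0 - 205 = 0 - 205 = -205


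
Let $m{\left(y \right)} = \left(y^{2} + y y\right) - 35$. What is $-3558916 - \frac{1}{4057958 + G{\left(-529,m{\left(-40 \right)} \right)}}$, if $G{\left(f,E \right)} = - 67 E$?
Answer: $- \frac{13687245721149}{3845903} \approx -3.5589 \cdot 10^{6}$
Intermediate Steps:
$m{\left(y \right)} = -35 + 2 y^{2}$ ($m{\left(y \right)} = \left(y^{2} + y^{2}\right) - 35 = 2 y^{2} - 35 = -35 + 2 y^{2}$)
$-3558916 - \frac{1}{4057958 + G{\left(-529,m{\left(-40 \right)} \right)}} = -3558916 - \frac{1}{4057958 - 67 \left(-35 + 2 \left(-40\right)^{2}\right)} = -3558916 - \frac{1}{4057958 - 67 \left(-35 + 2 \cdot 1600\right)} = -3558916 - \frac{1}{4057958 - 67 \left(-35 + 3200\right)} = -3558916 - \frac{1}{4057958 - 212055} = -3558916 - \frac{1}{3845903} = - \frac{13687245721149}{3845903}$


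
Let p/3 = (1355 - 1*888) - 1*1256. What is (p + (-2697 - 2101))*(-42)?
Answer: 300930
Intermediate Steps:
p = -2367 (p = 3*((1355 - 1*888) - 1*1256) = 3*((1355 - 888) - 1256) = 3*(467 - 1256) = 3*(-789) = -2367)
(p + (-2697 - 2101))*(-42) = (-2367 + (-2697 - 2101))*(-42) = (-2367 - 4798)*(-42) = -7165*(-42) = 300930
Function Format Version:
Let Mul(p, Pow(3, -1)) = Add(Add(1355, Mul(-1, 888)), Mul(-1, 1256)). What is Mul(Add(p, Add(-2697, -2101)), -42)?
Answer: 300930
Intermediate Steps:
p = -2367 (p = Mul(3, Add(Add(1355, Mul(-1, 888)), Mul(-1, 1256))) = Mul(3, Add(Add(1355, -888), -1256)) = Mul(3, Add(467, -1256)) = Mul(3, -789) = -2367)
Mul(Add(p, Add(-2697, -2101)), -42) = Mul(Add(-2367, Add(-2697, -2101)), -42) = Mul(Add(-2367, -4798), -42) = Mul(-7165, -42) = 300930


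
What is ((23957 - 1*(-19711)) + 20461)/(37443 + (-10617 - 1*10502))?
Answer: 64129/16324 ≈ 3.9285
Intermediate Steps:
((23957 - 1*(-19711)) + 20461)/(37443 + (-10617 - 1*10502)) = ((23957 + 19711) + 20461)/(37443 + (-10617 - 10502)) = (43668 + 20461)/(37443 - 21119) = 64129/16324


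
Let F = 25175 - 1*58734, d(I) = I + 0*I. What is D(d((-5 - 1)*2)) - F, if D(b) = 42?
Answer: 33601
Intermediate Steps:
d(I) = I (d(I) = I + 0 = I)
F = -33559 (F = 25175 - 58734 = -33559)
D(d((-5 - 1)*2)) - F = 42 - 1*(-33559) = 42 + 33559 = 33601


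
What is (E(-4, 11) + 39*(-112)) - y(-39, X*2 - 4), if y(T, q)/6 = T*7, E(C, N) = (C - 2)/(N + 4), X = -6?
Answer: -13652/5 ≈ -2730.4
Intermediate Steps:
E(C, N) = (-2 + C)/(4 + N)
y(T, q) = 42*T (y(T, q) = 6*(T*7) = 6*(7*T) = 42*T)
(E(-4, 11) + 39*(-112)) - y(-39, X*2 - 4) = ((-2 - 4)/(4 + 11) + 39*(-112)) - 42*(-39) = (-6/15 - 4368) - 1*(-1638) = ((1/15)*(-6) - 4368) + 1638 = (-⅖ - 4368) + 1638 = -21842/5 + 1638 = -13652/5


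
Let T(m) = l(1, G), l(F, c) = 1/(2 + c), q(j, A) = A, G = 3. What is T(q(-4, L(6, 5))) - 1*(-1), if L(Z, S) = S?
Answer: 6/5 ≈ 1.2000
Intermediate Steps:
T(m) = ⅕ (T(m) = 1/(2 + 3) = 1/5 = ⅕)
T(q(-4, L(6, 5))) - 1*(-1) = ⅕ - 1*(-1) = ⅕ + 1 = 6/5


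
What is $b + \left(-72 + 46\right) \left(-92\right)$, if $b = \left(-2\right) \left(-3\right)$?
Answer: $2398$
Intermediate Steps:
$b = 6$
$b + \left(-72 + 46\right) \left(-92\right) = 6 + \left(-72 + 46\right) \left(-92\right) = 6 - -2392 = 6 + 2392 = 2398$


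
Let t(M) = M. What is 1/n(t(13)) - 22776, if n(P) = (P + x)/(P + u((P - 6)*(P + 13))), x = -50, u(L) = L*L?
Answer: -875849/37 ≈ -23672.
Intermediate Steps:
u(L) = L²
n(P) = (-50 + P)/(P + (-6 + P)²*(13 + P)²) (n(P) = (P - 50)/(P + ((P - 6)*(P + 13))²) = (-50 + P)/(P + ((-6 + P)*(13 + P))²) = (-50 + P)/(P + (-6 + P)²*(13 + P)²))
1/n(t(13)) - 22776 = 1/((-50 + 13)/(13 + (-78 + 13² + 7*13)²)) - 22776 = 1/(-37/(13 + (-78 + 169 + 91)²)) - 22776 = 1/(-37/(13 + 182²)) - 22776 = 1/(-37/(13 + 33124)) - 22776 = 1/(-37/33137) - 22776 = -33137/37 - 22776 = -875849/37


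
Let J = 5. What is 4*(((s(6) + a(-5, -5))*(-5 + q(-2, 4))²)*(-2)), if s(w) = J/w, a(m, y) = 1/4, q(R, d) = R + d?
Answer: -78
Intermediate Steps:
a(m, y) = ¼
s(w) = 5/w
4*(((s(6) + a(-5, -5))*(-5 + q(-2, 4))²)*(-2)) = 4*(((5/6 + ¼)*(-5 + (-2 + 4))²)*(-2)) = 4*(((5*(⅙) + ¼)*(-5 + 2)²)*(-2)) = 4*(((⅚ + ¼)*(-3)²)*(-2)) = 4*(((13/12)*9)*(-2)) = 4*((39/4)*(-2)) = 4*(-39/2) = -78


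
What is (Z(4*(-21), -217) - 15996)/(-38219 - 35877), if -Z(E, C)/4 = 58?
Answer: 4057/18524 ≈ 0.21901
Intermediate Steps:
Z(E, C) = -232 (Z(E, C) = -4*58 = -232)
(Z(4*(-21), -217) - 15996)/(-38219 - 35877) = (-232 - 15996)/(-38219 - 35877) = -16228/(-74096) = -16228*(-1/74096) = 4057/18524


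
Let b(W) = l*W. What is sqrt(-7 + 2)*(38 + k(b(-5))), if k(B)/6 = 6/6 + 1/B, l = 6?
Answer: 219*I*sqrt(5)/5 ≈ 97.94*I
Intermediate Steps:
b(W) = 6*W
k(B) = 6 + 6/B (k(B) = 6*(6/6 + 1/B) = 6*(6*(1/6) + 1/B) = 6*(1 + 1/B) = 6 + 6/B)
sqrt(-7 + 2)*(38 + k(b(-5))) = sqrt(-7 + 2)*(38 + (6 + 6/((6*(-5))))) = sqrt(-5)*(38 + (6 + 6/(-30))) = (I*sqrt(5))*(38 + (6 + 6*(-1/30))) = (I*sqrt(5))*(38 + (6 - 1/5)) = (I*sqrt(5))*(38 + 29/5) = (I*sqrt(5))*(219/5) = 219*I*sqrt(5)/5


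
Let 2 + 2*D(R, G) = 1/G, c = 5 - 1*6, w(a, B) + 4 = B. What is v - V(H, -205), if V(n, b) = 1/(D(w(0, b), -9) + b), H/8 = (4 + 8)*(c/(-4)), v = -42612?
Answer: -158047890/3709 ≈ -42612.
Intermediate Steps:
w(a, B) = -4 + B
c = -1 (c = 5 - 6 = -1)
D(R, G) = -1 + 1/(2*G)
H = 24 (H = 8*((4 + 8)*(-1/(-4))) = 8*(12*(-1*(-1/4))) = 8*(12*(1/4)) = 8*3 = 24)
V(n, b) = 1/(-19/18 + b) (V(n, b) = 1/((1/2 - 1*(-9))/(-9) + b) = 1/(-(1/2 + 9)/9 + b) = 1/(-1/9*19/2 + b) = 1/(-19/18 + b))
v - V(H, -205) = -42612 - 18/(-19 + 18*(-205)) = -42612 - 18/(-19 - 3690) = -42612 - 18/(-3709) = -42612 - 18*(-1)/3709 = -42612 - 1*(-18/3709) = -42612 + 18/3709 = -158047890/3709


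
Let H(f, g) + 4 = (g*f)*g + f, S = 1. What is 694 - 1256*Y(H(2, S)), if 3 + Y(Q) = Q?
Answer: 4462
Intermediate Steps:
H(f, g) = -4 + f + f*g² (H(f, g) = -4 + ((g*f)*g + f) = -4 + ((f*g)*g + f) = -4 + (f*g² + f) = -4 + (f + f*g²) = -4 + f + f*g²)
Y(Q) = -3 + Q
694 - 1256*Y(H(2, S)) = 694 - 1256*(-3 + (-4 + 2 + 2*1²)) = 694 - 1256*(-3 + (-4 + 2 + 2*1)) = 694 - 1256*(-3 + (-4 + 2 + 2)) = 694 - 1256*(-3 + 0) = 694 - 1256*(-3) = 694 + 3768 = 4462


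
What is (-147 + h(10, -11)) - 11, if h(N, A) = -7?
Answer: -165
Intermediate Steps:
(-147 + h(10, -11)) - 11 = (-147 - 7) - 11 = -154 - 11 = -165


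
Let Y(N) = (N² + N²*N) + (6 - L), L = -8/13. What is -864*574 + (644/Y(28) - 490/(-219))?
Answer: -16055414752804/32374113 ≈ -4.9593e+5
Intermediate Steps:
L = -8/13 (L = -8*1/13 = -8/13 ≈ -0.61539)
Y(N) = 86/13 + N² + N³ (Y(N) = (N² + N²*N) + (6 - 1*(-8/13)) = (N² + N³) + (6 + 8/13) = (N² + N³) + 86/13 = 86/13 + N² + N³)
-864*574 + (644/Y(28) - 490/(-219)) = -864*574 + (644/(86/13 + 28² + 28³) - 490/(-219)) = -495936 + (644/(86/13 + 784 + 21952) - 490*(-1/219)) = -495936 + (644/(295654/13) + 490/219) = -495936 + (644*(13/295654) + 490/219) = -495936 + (4186/147827 + 490/219) = -495936 + 73351964/32374113 = -16055414752804/32374113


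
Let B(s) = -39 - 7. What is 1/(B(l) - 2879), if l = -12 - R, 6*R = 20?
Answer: -1/2925 ≈ -0.00034188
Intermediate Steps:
R = 10/3 (R = (⅙)*20 = 10/3 ≈ 3.3333)
l = -46/3 (l = -12 - 1*10/3 = -12 - 10/3 = -46/3 ≈ -15.333)
B(s) = -46
1/(B(l) - 2879) = 1/(-46 - 2879) = 1/(-2925) = -1/2925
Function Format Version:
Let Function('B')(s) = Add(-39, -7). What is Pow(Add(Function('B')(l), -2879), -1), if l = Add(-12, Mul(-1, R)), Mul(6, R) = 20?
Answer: Rational(-1, 2925) ≈ -0.00034188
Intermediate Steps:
R = Rational(10, 3) (R = Mul(Rational(1, 6), 20) = Rational(10, 3) ≈ 3.3333)
l = Rational(-46, 3) (l = Add(-12, Mul(-1, Rational(10, 3))) = Add(-12, Rational(-10, 3)) = Rational(-46, 3) ≈ -15.333)
Function('B')(s) = -46
Pow(Add(Function('B')(l), -2879), -1) = Pow(Add(-46, -2879), -1) = Pow(-2925, -1) = Rational(-1, 2925)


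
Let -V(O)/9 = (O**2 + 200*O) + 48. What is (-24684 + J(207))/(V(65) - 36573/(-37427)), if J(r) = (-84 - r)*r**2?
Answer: 155867773087/1939417522 ≈ 80.368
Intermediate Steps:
V(O) = -432 - 1800*O - 9*O**2 (V(O) = -9*((O**2 + 200*O) + 48) = -9*(48 + O**2 + 200*O) = -432 - 1800*O - 9*O**2)
J(r) = r**2*(-84 - r)
(-24684 + J(207))/(V(65) - 36573/(-37427)) = (-24684 + 207**2*(-84 - 1*207))/((-432 - 1800*65 - 9*65**2) - 36573/(-37427)) = (-24684 + 42849*(-84 - 207))/((-432 - 117000 - 9*4225) - 36573*(-1/37427)) = (-24684 + 42849*(-291))/((-432 - 117000 - 38025) + 36573/37427) = (-24684 - 12469059)/(-155457 + 36573/37427) = -12493743/(-5818252566/37427) = -12493743*(-37427/5818252566) = 155867773087/1939417522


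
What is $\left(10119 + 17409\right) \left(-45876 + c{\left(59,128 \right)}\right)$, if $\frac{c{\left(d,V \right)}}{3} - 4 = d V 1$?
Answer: $-638869824$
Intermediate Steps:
$c{\left(d,V \right)} = 12 + 3 V d$ ($c{\left(d,V \right)} = 12 + 3 d V 1 = 12 + 3 V d 1 = 12 + 3 V d$)
$\left(10119 + 17409\right) \left(-45876 + c{\left(59,128 \right)}\right) = \left(10119 + 17409\right) \left(-45876 + \left(12 + 3 \cdot 128 \cdot 59\right)\right) = 27528 \left(-45876 + \left(12 + 22656\right)\right) = 27528 \left(-45876 + 22668\right) = 27528 \left(-23208\right) = -638869824$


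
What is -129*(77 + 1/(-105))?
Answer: -347612/35 ≈ -9931.8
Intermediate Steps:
-129*(77 + 1/(-105)) = -129*(77 - 1/105) = -129*8084/105 = -347612/35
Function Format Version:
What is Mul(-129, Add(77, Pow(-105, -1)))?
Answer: Rational(-347612, 35) ≈ -9931.8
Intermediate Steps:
Mul(-129, Add(77, Pow(-105, -1))) = Mul(-129, Add(77, Rational(-1, 105))) = Mul(-129, Rational(8084, 105)) = Rational(-347612, 35)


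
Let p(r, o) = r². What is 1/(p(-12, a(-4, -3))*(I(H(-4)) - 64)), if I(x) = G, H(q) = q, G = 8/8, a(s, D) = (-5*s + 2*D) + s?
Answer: -1/9072 ≈ -0.00011023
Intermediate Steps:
a(s, D) = -4*s + 2*D
G = 1 (G = 8*(⅛) = 1)
I(x) = 1
1/(p(-12, a(-4, -3))*(I(H(-4)) - 64)) = 1/((-12)²*(1 - 64)) = 1/(144*(-63)) = 1/(-9072) = -1/9072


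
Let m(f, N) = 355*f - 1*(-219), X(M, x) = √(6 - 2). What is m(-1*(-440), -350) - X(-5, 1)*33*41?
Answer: 153713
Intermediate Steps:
X(M, x) = 2 (X(M, x) = √4 = 2)
m(f, N) = 219 + 355*f (m(f, N) = 355*f + 219 = 219 + 355*f)
m(-1*(-440), -350) - X(-5, 1)*33*41 = (219 + 355*(-1*(-440))) - 2*33*41 = (219 + 355*440) - 66*41 = (219 + 156200) - 1*2706 = 156419 - 2706 = 153713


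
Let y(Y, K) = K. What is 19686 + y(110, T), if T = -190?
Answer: 19496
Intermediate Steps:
19686 + y(110, T) = 19686 - 190 = 19496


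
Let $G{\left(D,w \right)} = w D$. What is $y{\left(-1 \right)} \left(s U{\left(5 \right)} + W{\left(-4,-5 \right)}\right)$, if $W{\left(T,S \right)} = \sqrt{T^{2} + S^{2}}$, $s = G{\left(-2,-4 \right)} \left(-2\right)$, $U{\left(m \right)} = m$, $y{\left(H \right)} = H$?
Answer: $80 - \sqrt{41} \approx 73.597$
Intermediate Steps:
$G{\left(D,w \right)} = D w$
$s = -16$ ($s = \left(-2\right) \left(-4\right) \left(-2\right) = 8 \left(-2\right) = -16$)
$W{\left(T,S \right)} = \sqrt{S^{2} + T^{2}}$
$y{\left(-1 \right)} \left(s U{\left(5 \right)} + W{\left(-4,-5 \right)}\right) = - (\left(-16\right) 5 + \sqrt{\left(-5\right)^{2} + \left(-4\right)^{2}}) = - (-80 + \sqrt{25 + 16}) = - (-80 + \sqrt{41}) = 80 - \sqrt{41}$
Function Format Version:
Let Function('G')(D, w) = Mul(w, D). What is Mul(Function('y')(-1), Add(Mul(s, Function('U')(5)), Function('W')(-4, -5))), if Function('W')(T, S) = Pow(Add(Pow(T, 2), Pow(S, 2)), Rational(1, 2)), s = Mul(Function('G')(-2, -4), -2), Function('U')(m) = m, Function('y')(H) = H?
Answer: Add(80, Mul(-1, Pow(41, Rational(1, 2)))) ≈ 73.597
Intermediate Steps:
Function('G')(D, w) = Mul(D, w)
s = -16 (s = Mul(Mul(-2, -4), -2) = Mul(8, -2) = -16)
Function('W')(T, S) = Pow(Add(Pow(S, 2), Pow(T, 2)), Rational(1, 2))
Mul(Function('y')(-1), Add(Mul(s, Function('U')(5)), Function('W')(-4, -5))) = Mul(-1, Add(Mul(-16, 5), Pow(Add(Pow(-5, 2), Pow(-4, 2)), Rational(1, 2)))) = Mul(-1, Add(-80, Pow(Add(25, 16), Rational(1, 2)))) = Mul(-1, Add(-80, Pow(41, Rational(1, 2)))) = Add(80, Mul(-1, Pow(41, Rational(1, 2))))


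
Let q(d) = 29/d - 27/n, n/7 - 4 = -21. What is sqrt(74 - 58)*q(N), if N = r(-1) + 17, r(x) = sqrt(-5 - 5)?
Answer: 266960/35581 - 116*I*sqrt(10)/299 ≈ 7.5029 - 1.2268*I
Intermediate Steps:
r(x) = I*sqrt(10) (r(x) = sqrt(-10) = I*sqrt(10))
N = 17 + I*sqrt(10) (N = I*sqrt(10) + 17 = 17 + I*sqrt(10) ≈ 17.0 + 3.1623*I)
n = -119 (n = 28 + 7*(-21) = 28 - 147 = -119)
q(d) = 27/119 + 29/d (q(d) = 29/d - 27/(-119) = 29/d - 27*(-1/119) = 29/d + 27/119 = 27/119 + 29/d)
sqrt(74 - 58)*q(N) = sqrt(74 - 58)*(27/119 + 29/(17 + I*sqrt(10))) = sqrt(16)*(27/119 + 29/(17 + I*sqrt(10))) = 4*(27/119 + 29/(17 + I*sqrt(10))) = 108/119 + 116/(17 + I*sqrt(10))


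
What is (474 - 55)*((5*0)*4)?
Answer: 0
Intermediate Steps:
(474 - 55)*((5*0)*4) = 419*(0*4) = 419*0 = 0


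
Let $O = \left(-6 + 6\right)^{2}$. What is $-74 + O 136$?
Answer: $-74$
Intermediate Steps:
$O = 0$ ($O = 0^{2} = 0$)
$-74 + O 136 = -74 + 0 \cdot 136 = -74 + 0 = -74$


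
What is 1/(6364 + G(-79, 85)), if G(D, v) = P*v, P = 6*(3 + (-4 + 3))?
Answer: 1/7384 ≈ 0.00013543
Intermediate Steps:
P = 12 (P = 6*(3 - 1) = 6*2 = 12)
G(D, v) = 12*v
1/(6364 + G(-79, 85)) = 1/(6364 + 12*85) = 1/(6364 + 1020) = 1/7384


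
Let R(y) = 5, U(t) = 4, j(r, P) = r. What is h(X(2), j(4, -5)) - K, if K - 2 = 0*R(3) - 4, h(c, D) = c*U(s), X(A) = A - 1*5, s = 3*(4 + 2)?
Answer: -10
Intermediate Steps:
s = 18 (s = 3*6 = 18)
X(A) = -5 + A (X(A) = A - 5 = -5 + A)
h(c, D) = 4*c (h(c, D) = c*4 = 4*c)
K = -2 (K = 2 + (0*5 - 4) = 2 + (0 - 4) = 2 - 4 = -2)
h(X(2), j(4, -5)) - K = 4*(-5 + 2) - 1*(-2) = 4*(-3) + 2 = -12 + 2 = -10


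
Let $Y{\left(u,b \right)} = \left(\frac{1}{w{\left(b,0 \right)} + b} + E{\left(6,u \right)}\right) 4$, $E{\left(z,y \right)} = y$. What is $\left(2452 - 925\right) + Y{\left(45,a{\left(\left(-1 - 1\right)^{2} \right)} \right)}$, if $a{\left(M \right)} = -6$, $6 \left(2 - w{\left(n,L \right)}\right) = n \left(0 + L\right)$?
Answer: $1706$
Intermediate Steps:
$w{\left(n,L \right)} = 2 - \frac{L n}{6}$ ($w{\left(n,L \right)} = 2 - \frac{n \left(0 + L\right)}{6} = 2 - \frac{n L}{6} = 2 - \frac{L n}{6}$)
$Y{\left(u,b \right)} = 4 u + \frac{4}{2 + b}$ ($Y{\left(u,b \right)} = \left(\frac{1}{\left(2 - 0 b\right) + b} + u\right) 4 = \left(\frac{1}{\left(2 + 0\right) + b} + u\right) 4 = \left(\frac{1}{2 + b} + u\right) 4 = \left(u + \frac{1}{2 + b}\right) 4 = 4 u + \frac{4}{2 + b}$)
$\left(2452 - 925\right) + Y{\left(45,a{\left(\left(-1 - 1\right)^{2} \right)} \right)} = \left(2452 - 925\right) + \frac{4 \left(1 + 2 \cdot 45 - 270\right)}{2 - 6} = 1527 + \frac{4 \left(1 + 90 - 270\right)}{-4} = 1527 + 4 \left(- \frac{1}{4}\right) \left(-179\right) = 1527 + 179 = 1706$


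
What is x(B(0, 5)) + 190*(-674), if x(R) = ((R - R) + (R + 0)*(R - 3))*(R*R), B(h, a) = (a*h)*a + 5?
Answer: -127810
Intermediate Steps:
B(h, a) = 5 + h*a² (B(h, a) = h*a² + 5 = 5 + h*a²)
x(R) = R³*(-3 + R) (x(R) = (0 + R*(-3 + R))*R² = (R*(-3 + R))*R² = R³*(-3 + R))
x(B(0, 5)) + 190*(-674) = (5 + 0*5²)³*(-3 + (5 + 0*5²)) + 190*(-674) = (5 + 0*25)³*(-3 + (5 + 0*25)) - 128060 = (5 + 0)³*(-3 + (5 + 0)) - 128060 = 5³*(-3 + 5) - 128060 = 125*2 - 128060 = 250 - 128060 = -127810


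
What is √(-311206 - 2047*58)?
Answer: 2*I*√107483 ≈ 655.69*I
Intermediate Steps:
√(-311206 - 2047*58) = √(-311206 - 118726) = √(-429932) = 2*I*√107483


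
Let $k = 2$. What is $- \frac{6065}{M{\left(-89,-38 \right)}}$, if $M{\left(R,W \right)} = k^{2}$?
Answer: $- \frac{6065}{4} \approx -1516.3$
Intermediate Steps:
$M{\left(R,W \right)} = 4$ ($M{\left(R,W \right)} = 2^{2} = 4$)
$- \frac{6065}{M{\left(-89,-38 \right)}} = - \frac{6065}{4}$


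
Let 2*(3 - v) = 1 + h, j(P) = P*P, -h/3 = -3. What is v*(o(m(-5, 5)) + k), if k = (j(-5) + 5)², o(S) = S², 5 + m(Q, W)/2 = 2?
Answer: -1872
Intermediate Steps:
h = 9 (h = -3*(-3) = 9)
j(P) = P²
m(Q, W) = -6 (m(Q, W) = -10 + 2*2 = -10 + 4 = -6)
v = -2 (v = 3 - (1 + 9)/2 = 3 - ½*10 = 3 - 5 = -2)
k = 900 (k = ((-5)² + 5)² = (25 + 5)² = 30² = 900)
v*(o(m(-5, 5)) + k) = -2*((-6)² + 900) = -2*(36 + 900) = -2*936 = -1872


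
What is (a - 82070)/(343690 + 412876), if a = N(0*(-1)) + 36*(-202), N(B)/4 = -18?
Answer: -44707/378283 ≈ -0.11818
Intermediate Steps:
N(B) = -72 (N(B) = 4*(-18) = -72)
a = -7344 (a = -72 + 36*(-202) = -72 - 7272 = -7344)
(a - 82070)/(343690 + 412876) = (-7344 - 82070)/(343690 + 412876) = -89414/756566 = -89414*1/756566 = -44707/378283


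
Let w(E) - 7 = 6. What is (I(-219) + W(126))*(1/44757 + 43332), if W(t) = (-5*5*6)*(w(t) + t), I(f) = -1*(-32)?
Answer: -40374644145850/44757 ≈ -9.0209e+8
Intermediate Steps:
w(E) = 13 (w(E) = 7 + 6 = 13)
I(f) = 32
W(t) = -1950 - 150*t (W(t) = (-5*5*6)*(13 + t) = (-25*6)*(13 + t) = -150*(13 + t) = -1950 - 150*t)
(I(-219) + W(126))*(1/44757 + 43332) = (32 + (-1950 - 150*126))*(1/44757 + 43332) = (32 + (-1950 - 18900))*(1/44757 + 43332) = (32 - 20850)*(1939410325/44757) = -20818*1939410325/44757 = -40374644145850/44757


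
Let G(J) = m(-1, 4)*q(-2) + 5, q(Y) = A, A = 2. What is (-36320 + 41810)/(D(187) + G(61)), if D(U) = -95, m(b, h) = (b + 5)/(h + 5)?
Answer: -24705/401 ≈ -61.608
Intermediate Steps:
q(Y) = 2
m(b, h) = (5 + b)/(5 + h)
G(J) = 53/9 (G(J) = ((5 - 1)/(5 + 4))*2 + 5 = (4/9)*2 + 5 = 8/9 + 5 = 53/9)
(-36320 + 41810)/(D(187) + G(61)) = (-36320 + 41810)/(-95 + 53/9) = 5490/(-802/9) = 5490*(-9/802) = -24705/401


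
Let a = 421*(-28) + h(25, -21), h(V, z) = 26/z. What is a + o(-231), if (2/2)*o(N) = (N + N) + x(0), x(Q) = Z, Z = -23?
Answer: -257759/21 ≈ -12274.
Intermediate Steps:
x(Q) = -23
a = -247574/21 (a = 421*(-28) + 26/(-21) = -11788 + 26*(-1/21) = -11788 - 26/21 = -247574/21 ≈ -11789.)
o(N) = -23 + 2*N (o(N) = (N + N) - 23 = 2*N - 23 = -23 + 2*N)
a + o(-231) = -247574/21 + (-23 + 2*(-231)) = -247574/21 + (-23 - 462) = -247574/21 - 485 = -257759/21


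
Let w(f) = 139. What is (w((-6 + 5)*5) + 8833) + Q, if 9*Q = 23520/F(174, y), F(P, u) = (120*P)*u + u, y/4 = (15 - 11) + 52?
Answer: 80290433/8949 ≈ 8972.0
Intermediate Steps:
y = 224 (y = 4*((15 - 11) + 52) = 4*(4 + 52) = 4*56 = 224)
F(P, u) = u + 120*P*u (F(P, u) = 120*P*u + u = u + 120*P*u)
Q = 5/8949 (Q = (23520/((224*(1 + 120*174))))/9 = (23520/((224*(1 + 20880))))/9 = (23520/((224*20881)))/9 = (23520/4677344)/9 = (23520*(1/4677344))/9 = (⅑)*(15/2983) = 5/8949 ≈ 0.00055872)
(w((-6 + 5)*5) + 8833) + Q = (139 + 8833) + 5/8949 = 8972 + 5/8949 = 80290433/8949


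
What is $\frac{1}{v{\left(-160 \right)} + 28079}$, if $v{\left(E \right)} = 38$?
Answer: $\frac{1}{28117} \approx 3.5566 \cdot 10^{-5}$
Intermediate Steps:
$\frac{1}{v{\left(-160 \right)} + 28079} = \frac{1}{38 + 28079} = \frac{1}{28117}$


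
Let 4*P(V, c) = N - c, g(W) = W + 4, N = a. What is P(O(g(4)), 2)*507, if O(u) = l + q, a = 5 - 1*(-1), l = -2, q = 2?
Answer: 507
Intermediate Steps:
a = 6 (a = 5 + 1 = 6)
N = 6
g(W) = 4 + W
O(u) = 0 (O(u) = -2 + 2 = 0)
P(V, c) = 3/2 - c/4 (P(V, c) = (6 - c)/4 = 3/2 - c/4)
P(O(g(4)), 2)*507 = (3/2 - ¼*2)*507 = (3/2 - ½)*507 = 1*507 = 507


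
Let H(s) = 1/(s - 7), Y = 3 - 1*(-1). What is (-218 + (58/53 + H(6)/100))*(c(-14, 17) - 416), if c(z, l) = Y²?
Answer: 4598612/53 ≈ 86766.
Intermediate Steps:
Y = 4 (Y = 3 + 1 = 4)
H(s) = 1/(-7 + s)
c(z, l) = 16 (c(z, l) = 4² = 16)
(-218 + (58/53 + H(6)/100))*(c(-14, 17) - 416) = (-218 + (58/53 + 1/((-7 + 6)*100)))*(16 - 416) = (-218 + (58*(1/53) + (1/100)/(-1)))*(-400) = (-218 + (58/53 - 1*1/100))*(-400) = (-218 + (58/53 - 1/100))*(-400) = (-218 + 5747/5300)*(-400) = -1149653/5300*(-400) = 4598612/53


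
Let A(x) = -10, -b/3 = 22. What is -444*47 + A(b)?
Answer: -20878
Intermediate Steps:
b = -66 (b = -3*22 = -66)
-444*47 + A(b) = -444*47 - 10 = -20868 - 10 = -20878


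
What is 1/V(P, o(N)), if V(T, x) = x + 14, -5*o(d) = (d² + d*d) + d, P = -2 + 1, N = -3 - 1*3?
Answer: 5/4 ≈ 1.2500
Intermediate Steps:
N = -6 (N = -3 - 3 = -6)
P = -1
o(d) = -2*d²/5 - d/5 (o(d) = -((d² + d*d) + d)/5 = -((d² + d²) + d)/5 = -(2*d² + d)/5 = -(d + 2*d²)/5 = -2*d²/5 - d/5)
V(T, x) = 14 + x
1/V(P, o(N)) = 1/(14 - ⅕*(-6)*(1 + 2*(-6))) = 1/(14 - ⅕*(-6)*(1 - 12)) = 1/(14 - ⅕*(-6)*(-11)) = 1/(14 - 66/5) = 1/(⅘) = 5/4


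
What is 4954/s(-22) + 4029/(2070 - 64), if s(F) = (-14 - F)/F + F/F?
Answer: 6431951/826 ≈ 7786.9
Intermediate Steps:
s(F) = 1 + (-14 - F)/F (s(F) = (-14 - F)/F + 1 = 1 + (-14 - F)/F)
4954/s(-22) + 4029/(2070 - 64) = 4954/((-14/(-22))) + 4029/(2070 - 64) = 4954/((-14*(-1/22))) + 4029/2006 = 4954/(7/11) + 4029*(1/2006) = 4954*(11/7) + 237/118 = 54494/7 + 237/118 = 6431951/826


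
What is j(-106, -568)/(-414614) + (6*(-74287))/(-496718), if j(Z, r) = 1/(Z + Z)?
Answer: 19589073867007/21830301106312 ≈ 0.89733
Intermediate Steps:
j(Z, r) = 1/(2*Z)
j(-106, -568)/(-414614) + (6*(-74287))/(-496718) = ((½)/(-106))/(-414614) + (6*(-74287))/(-496718) = ((½)*(-1/106))*(-1/414614) - 445722*(-1/496718) = -1/212*(-1/414614) + 222861/248359 = 1/87898168 + 222861/248359 = 19589073867007/21830301106312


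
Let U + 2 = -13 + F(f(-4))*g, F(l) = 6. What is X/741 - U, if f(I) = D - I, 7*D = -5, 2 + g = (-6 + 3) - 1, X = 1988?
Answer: 39779/741 ≈ 53.683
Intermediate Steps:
g = -6 (g = -2 + ((-6 + 3) - 1) = -2 + (-3 - 1) = -2 - 4 = -6)
D = -5/7 (D = (⅐)*(-5) = -5/7 ≈ -0.71429)
f(I) = -5/7 - I
U = -51 (U = -2 + (-13 + 6*(-6)) = -2 + (-13 - 36) = -2 - 49 = -51)
X/741 - U = 1988/741 - 1*(-51) = 1988*(1/741) + 51 = 1988/741 + 51 = 39779/741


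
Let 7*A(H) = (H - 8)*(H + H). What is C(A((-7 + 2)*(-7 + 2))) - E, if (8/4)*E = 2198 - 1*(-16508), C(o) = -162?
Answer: -9515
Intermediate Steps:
A(H) = 2*H*(-8 + H)/7 (A(H) = ((H - 8)*(H + H))/7 = ((-8 + H)*(2*H))/7 = (2*H*(-8 + H))/7 = 2*H*(-8 + H)/7)
E = 9353 (E = (2198 - 1*(-16508))/2 = (2198 + 16508)/2 = (½)*18706 = 9353)
C(A((-7 + 2)*(-7 + 2))) - E = -162 - 1*9353 = -162 - 9353 = -9515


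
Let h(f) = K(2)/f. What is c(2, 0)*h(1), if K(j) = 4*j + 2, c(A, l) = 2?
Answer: 20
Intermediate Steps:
K(j) = 2 + 4*j
h(f) = 10/f (h(f) = (2 + 4*2)/f = (2 + 8)/f = 10/f)
c(2, 0)*h(1) = 2*(10/1) = 2*(10*1) = 2*10 = 20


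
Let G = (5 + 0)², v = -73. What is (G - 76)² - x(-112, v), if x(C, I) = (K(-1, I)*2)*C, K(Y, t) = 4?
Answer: 3497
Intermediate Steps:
x(C, I) = 8*C (x(C, I) = (4*2)*C = 8*C)
G = 25 (G = 5² = 25)
(G - 76)² - x(-112, v) = (25 - 76)² - 8*(-112) = (-51)² - 1*(-896) = 2601 + 896 = 3497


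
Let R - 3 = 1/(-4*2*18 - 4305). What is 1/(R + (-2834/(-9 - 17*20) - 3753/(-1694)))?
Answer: 2630275494/35076263533 ≈ 0.074987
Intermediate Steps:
R = 13346/4449 (R = 3 + 1/(-4*2*18 - 4305) = 3 + 1/(-8*18 - 4305) = 3 + 1/(-144 - 4305) = 3 + 1/(-4449) = 3 - 1/4449 = 13346/4449 ≈ 2.9998)
1/(R + (-2834/(-9 - 17*20) - 3753/(-1694))) = 1/(13346/4449 + (-2834/(-9 - 17*20) - 3753/(-1694))) = 1/(13346/4449 + (-2834/(-9 - 340) - 3753*(-1/1694))) = 1/(13346/4449 + (-2834/(-349) + 3753/1694)) = 1/(13346/4449 + (-2834*(-1/349) + 3753/1694)) = 1/(13346/4449 + (2834/349 + 3753/1694)) = 1/(13346/4449 + 6110593/591206) = 1/(35076263533/2630275494) = 2630275494/35076263533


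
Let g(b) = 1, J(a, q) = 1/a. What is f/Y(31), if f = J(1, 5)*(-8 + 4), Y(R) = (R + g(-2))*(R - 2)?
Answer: -1/232 ≈ -0.0043103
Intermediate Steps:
Y(R) = (1 + R)*(-2 + R) (Y(R) = (R + 1)*(R - 2) = (1 + R)*(-2 + R))
f = -4 (f = (-8 + 4)/1 = 1*(-4) = -4)
f/Y(31) = -4/(-2 + 31² - 1*31) = -4/(-2 + 961 - 31) = -4/928 = -4*1/928 = -1/232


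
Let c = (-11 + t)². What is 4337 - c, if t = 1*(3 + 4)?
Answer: 4321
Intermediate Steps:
t = 7 (t = 1*7 = 7)
c = 16 (c = (-11 + 7)² = (-4)² = 16)
4337 - c = 4337 - 1*16 = 4337 - 16 = 4321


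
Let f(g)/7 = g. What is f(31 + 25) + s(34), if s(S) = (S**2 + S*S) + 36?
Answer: 2740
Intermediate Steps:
f(g) = 7*g
s(S) = 36 + 2*S**2 (s(S) = (S**2 + S**2) + 36 = 2*S**2 + 36 = 36 + 2*S**2)
f(31 + 25) + s(34) = 7*(31 + 25) + (36 + 2*34**2) = 7*56 + (36 + 2*1156) = 392 + (36 + 2312) = 392 + 2348 = 2740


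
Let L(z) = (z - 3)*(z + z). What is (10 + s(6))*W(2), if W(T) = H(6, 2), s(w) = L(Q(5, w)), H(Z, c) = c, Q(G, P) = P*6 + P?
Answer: 6572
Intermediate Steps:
Q(G, P) = 7*P (Q(G, P) = 6*P + P = 7*P)
L(z) = 2*z*(-3 + z) (L(z) = (-3 + z)*(2*z) = 2*z*(-3 + z))
s(w) = 14*w*(-3 + 7*w) (s(w) = 2*(7*w)*(-3 + 7*w) = 14*w*(-3 + 7*w))
W(T) = 2
(10 + s(6))*W(2) = (10 + 14*6*(-3 + 7*6))*2 = (10 + 14*6*(-3 + 42))*2 = (10 + 14*6*39)*2 = (10 + 3276)*2 = 3286*2 = 6572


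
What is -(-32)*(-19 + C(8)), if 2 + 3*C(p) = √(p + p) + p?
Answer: -1504/3 ≈ -501.33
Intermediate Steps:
C(p) = -⅔ + p/3 + √2*√p/3 (C(p) = -⅔ + (√(p + p) + p)/3 = -⅔ + (√(2*p) + p)/3 = -⅔ + (√2*√p + p)/3 = -⅔ + (p + √2*√p)/3 = -⅔ + (p/3 + √2*√p/3) = -⅔ + p/3 + √2*√p/3)
-(-32)*(-19 + C(8)) = -(-32)*(-19 + (-⅔ + (⅓)*8 + √2*√8/3)) = -(-32)*(-19 + (-⅔ + 8/3 + √2*(2*√2)/3)) = -(-32)*(-19 + (-⅔ + 8/3 + 4/3)) = -(-32)*(-19 + 10/3) = -(-32)*(-47)/3 = -1*1504/3 = -1504/3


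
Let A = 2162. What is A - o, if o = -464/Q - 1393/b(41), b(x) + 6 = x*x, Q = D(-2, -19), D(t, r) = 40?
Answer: 3642173/1675 ≈ 2174.4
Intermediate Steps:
Q = 40
b(x) = -6 + x**2 (b(x) = -6 + x*x = -6 + x**2)
o = -20823/1675 (o = -464/40 - 1393/(-6 + 41**2) = -464*1/40 - 1393/(-6 + 1681) = -58/5 - 1393/1675 = -20823/1675 ≈ -12.432)
A - o = 2162 - 1*(-20823/1675) = 2162 + 20823/1675 = 3642173/1675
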